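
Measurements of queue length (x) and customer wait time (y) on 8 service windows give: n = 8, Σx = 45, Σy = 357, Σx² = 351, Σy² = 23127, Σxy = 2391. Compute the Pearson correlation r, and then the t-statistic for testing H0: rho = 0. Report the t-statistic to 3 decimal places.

Numerator: nΣxy − (Σx)(Σy) = 8·2391 − (45)(357) = 3063
Denominator: √[(nΣx²−(Σx)²)(nΣy²−(Σy)²)]
  nΣx²−(Σx)² = 8·351 − 2025 = 783;  nΣy²−(Σy)² = 8·23127 − 127449 = 57567
  √(783·57567) = √45074961 = 6713.7889
r = 3063 / 6713.7889 = 0.4562
t = r·√(n−2)/√(1−r²) = 0.4562·√6 / √(1−0.208118) = 1.117457 / 0.889878 = 1.256

1.256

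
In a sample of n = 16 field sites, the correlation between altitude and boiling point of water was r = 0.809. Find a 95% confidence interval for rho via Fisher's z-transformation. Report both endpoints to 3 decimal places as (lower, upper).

z_r = atanh(0.809) = 1.124128;  SE = 1/√(n−3) = 1/√13 = 0.277350
z-limits: 1.124128 ± 1.960·0.277350 = 1.124128 ± 0.543606 = [0.580522, 1.667734]
ρ-limits: (tanh 0.580522, tanh 1.667734) = (0.523, 0.931)

(0.523, 0.931)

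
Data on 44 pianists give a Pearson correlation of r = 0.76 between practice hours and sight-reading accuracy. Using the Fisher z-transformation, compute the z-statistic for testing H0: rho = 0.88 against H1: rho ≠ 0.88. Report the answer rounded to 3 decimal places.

Fisher z: atanh(0.76) = 0.996215, atanh(0.88) = 1.375768
z = (z_r − z_0)·√(n−3) = (0.996215 − 1.375768)·√41 = -0.379553 · 6.403124 = -2.430

-2.430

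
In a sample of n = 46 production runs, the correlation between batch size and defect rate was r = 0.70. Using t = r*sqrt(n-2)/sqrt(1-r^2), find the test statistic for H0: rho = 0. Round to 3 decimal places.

6.502

t = r·√(n−2) / √(1−r²) with r = 0.70, n = 46
  = 0.70·√44 / √(1 − 0.4900)
  = 0.70·6.633250 / 0.714143
  = 4.643275 / 0.714143 = 6.502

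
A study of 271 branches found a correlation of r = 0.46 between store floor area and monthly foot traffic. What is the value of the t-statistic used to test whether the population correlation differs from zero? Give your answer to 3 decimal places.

8.497

t = r·√(n−2) / √(1−r²) with r = 0.46, n = 271
  = 0.46·√269 / √(1 − 0.2116)
  = 0.46·16.401219 / 0.887919
  = 7.544561 / 0.887919 = 8.497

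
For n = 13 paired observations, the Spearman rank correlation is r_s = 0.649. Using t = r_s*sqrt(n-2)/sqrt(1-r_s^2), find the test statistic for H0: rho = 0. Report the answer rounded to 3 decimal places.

t = r_s·√(n−2) / √(1−r_s²) with r_s = 0.649, n = 13
  = 0.649·√11 / √(1 − 0.421201)
  = 0.649·3.316625 / 0.760788
  = 2.152490 / 0.760788 = 2.829

2.829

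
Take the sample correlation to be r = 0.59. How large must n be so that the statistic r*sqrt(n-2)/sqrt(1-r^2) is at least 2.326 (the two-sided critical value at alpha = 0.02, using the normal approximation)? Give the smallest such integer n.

Need r·√(n−2)/√(1−r²) ≥ 2.326
√(n−2) ≥ 2.326·√(1−0.3481) / 0.59 = 2.326·0.807403 / 0.59 = 3.1831
n−2 ≥ 10.1321  ⇒  n ≥ 12.1321
Smallest integer n = 13

13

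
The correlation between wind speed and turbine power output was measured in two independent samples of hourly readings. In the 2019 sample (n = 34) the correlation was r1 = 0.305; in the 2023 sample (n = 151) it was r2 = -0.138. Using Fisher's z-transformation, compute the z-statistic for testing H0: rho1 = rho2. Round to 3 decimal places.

2.298

Fisher z-transforms: z1 = atanh(0.305) = 0.315023, z2 = atanh(-0.138) = -0.138886; difference d = 0.453909
Var(d) = 1/31 + 1/148 = 0.0322581 + 0.0067568 = 0.0390149
z = d/√Var(d) = 0.453909 / √0.0390149 = 0.453909 / 0.197522 = 2.298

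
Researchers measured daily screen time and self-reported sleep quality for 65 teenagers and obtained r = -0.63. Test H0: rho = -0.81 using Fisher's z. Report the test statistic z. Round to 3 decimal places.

z_r = atanh(-0.63) = -0.741416,  z_0 = atanh(-0.81) = -1.127029
SE = 1/√(n−3) = 1/√62 = 0.127000
z = (z_r − z_0)/SE = (-0.741416 − (-1.127029)) / 0.127000 = 0.385613 / 0.127000 = 3.036

3.036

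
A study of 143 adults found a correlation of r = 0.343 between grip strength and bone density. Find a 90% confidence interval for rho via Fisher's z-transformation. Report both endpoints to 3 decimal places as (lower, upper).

(0.215, 0.459)

Fisher z: z_r = atanh(r) = ½·ln((1+0.343)/(1−0.343)) = 0.357489
SE(z) = 1/√(n−3) = 1/√140 = 0.084515
90% ⇒ z* = 1.645; margin = 1.645·0.084515 = 0.139027
CI on z-scale: (0.218462, 0.496516)
Back-transform: tanh(0.218462) = 0.215052, tanh(0.496516) = 0.459373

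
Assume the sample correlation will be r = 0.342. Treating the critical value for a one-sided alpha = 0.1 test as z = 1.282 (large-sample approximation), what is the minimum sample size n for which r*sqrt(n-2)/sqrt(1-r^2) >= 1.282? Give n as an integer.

15

Need r·√(n−2)/√(1−r²) ≥ 1.282
√(n−2) ≥ 1.282·√(1−0.116964) / 0.342 = 1.282·0.939700 / 0.342 = 3.5225
n−2 ≥ 12.4080  ⇒  n ≥ 14.4080
Smallest integer n = 15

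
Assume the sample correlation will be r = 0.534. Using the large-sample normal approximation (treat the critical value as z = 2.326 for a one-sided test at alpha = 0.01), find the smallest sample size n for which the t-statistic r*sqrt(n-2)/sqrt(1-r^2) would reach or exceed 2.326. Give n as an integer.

16

r√(n−2)/√(1−r²) ≥ 2.326  ⇔  n−2 ≥ (2.326)²·(1−r²)/r²
(1−r²)/r² = (1−0.285156)/0.285156 = 2.5069
n ≥ 2 + 5.410276·2.5069 = 2 + 13.5630 = 15.5630
⌈15.5630⌉ = 16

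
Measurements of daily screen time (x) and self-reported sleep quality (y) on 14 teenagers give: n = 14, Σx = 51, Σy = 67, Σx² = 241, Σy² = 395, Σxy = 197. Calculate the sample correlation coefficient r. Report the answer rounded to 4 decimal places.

-0.7346

S_xy = nΣxy − ΣxΣy = 14·197 − 51·67 = 2758 − 3417 = -659
S_xx = nΣx² − (Σx)² = 14·241 − 51² = 3374 − 2601 = 773
S_yy = nΣy² − (Σy)² = 14·395 − 67² = 5530 − 4489 = 1041
r = S_xy / √(S_xx·S_yy) = -659 / √(773·1041) = -659 / √804693 = -659 / 897.0468 = -0.7346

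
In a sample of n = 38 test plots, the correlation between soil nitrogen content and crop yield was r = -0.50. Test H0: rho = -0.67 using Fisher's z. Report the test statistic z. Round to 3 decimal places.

z_r = atanh(-0.50) = -0.549306,  z_0 = atanh(-0.67) = -0.810743
SE = 1/√(n−3) = 1/√35 = 0.169031
z = (z_r − z_0)/SE = (-0.549306 − (-0.810743)) / 0.169031 = 0.261437 / 0.169031 = 1.547

1.547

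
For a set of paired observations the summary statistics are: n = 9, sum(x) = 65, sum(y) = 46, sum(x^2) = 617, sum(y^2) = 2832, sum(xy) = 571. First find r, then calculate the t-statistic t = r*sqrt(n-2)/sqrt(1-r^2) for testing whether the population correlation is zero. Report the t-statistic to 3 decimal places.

1.106

Numerator: nΣxy − (Σx)(Σy) = 9·571 − (65)(46) = 2149
Denominator: √[(nΣx²−(Σx)²)(nΣy²−(Σy)²)]
  nΣx²−(Σx)² = 9·617 − 4225 = 1328;  nΣy²−(Σy)² = 9·2832 − 2116 = 23372
  √(1328·23372) = √31038016 = 5571.1773
r = 2149 / 5571.1773 = 0.3857
t = r·√(n−2)/√(1−r²) = 0.3857·√7 / √(1−0.148764) = 1.020466 / 0.922625 = 1.106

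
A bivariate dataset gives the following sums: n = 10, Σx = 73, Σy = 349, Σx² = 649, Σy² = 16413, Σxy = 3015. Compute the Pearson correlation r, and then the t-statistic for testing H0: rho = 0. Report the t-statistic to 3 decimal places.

2.529

S_xy = nΣxy − ΣxΣy = 10·3015 − 73·349 = 30150 − 25477 = 4673
S_xx = nΣx² − (Σx)² = 10·649 − 73² = 6490 − 5329 = 1161
S_yy = nΣy² − (Σy)² = 10·16413 − 349² = 164130 − 121801 = 42329
r = S_xy / √(S_xx·S_yy) = 4673 / √(1161·42329) = 4673 / √49143969 = 4673 / 7010.2760 = 0.6666
t = r·√(n−2)/√(1−r²) = 0.6666·√8 / √(1−0.444356) = 1.885430 / 0.745415 = 2.529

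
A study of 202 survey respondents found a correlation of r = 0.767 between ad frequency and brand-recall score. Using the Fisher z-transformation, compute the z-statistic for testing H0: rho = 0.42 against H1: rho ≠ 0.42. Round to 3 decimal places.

7.975

Fisher z: atanh(0.767) = 1.013000, atanh(0.42) = 0.447692
z = (z_r − z_0)·√(n−3) = (1.013000 − 0.447692)·√199 = 0.565308 · 14.106736 = 7.975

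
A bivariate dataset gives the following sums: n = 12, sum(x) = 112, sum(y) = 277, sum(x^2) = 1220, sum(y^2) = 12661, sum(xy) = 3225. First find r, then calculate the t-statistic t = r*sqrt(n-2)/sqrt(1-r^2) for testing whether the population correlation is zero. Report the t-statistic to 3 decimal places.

Numerator: nΣxy − (Σx)(Σy) = 12·3225 − (112)(277) = 7676
Denominator: √[(nΣx²−(Σx)²)(nΣy²−(Σy)²)]
  nΣx²−(Σx)² = 12·1220 − 12544 = 2096;  nΣy²−(Σy)² = 12·12661 − 76729 = 75203
  √(2096·75203) = √157625488 = 12554.8990
r = 7676 / 12554.8990 = 0.6114
t = r·√(n−2)/√(1−r²) = 0.6114·√10 / √(1−0.373810) = 1.933417 / 0.791322 = 2.443

2.443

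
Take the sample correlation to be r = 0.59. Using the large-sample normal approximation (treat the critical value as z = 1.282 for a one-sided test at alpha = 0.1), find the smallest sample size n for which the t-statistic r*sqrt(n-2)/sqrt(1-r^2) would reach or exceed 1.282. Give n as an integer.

6

r√(n−2)/√(1−r²) ≥ 1.282  ⇔  n−2 ≥ (1.282)²·(1−r²)/r²
(1−r²)/r² = (1−0.3481)/0.3481 = 1.8727
n ≥ 2 + 1.643524·1.8727 = 2 + 3.0778 = 5.0778
⌈5.0778⌉ = 6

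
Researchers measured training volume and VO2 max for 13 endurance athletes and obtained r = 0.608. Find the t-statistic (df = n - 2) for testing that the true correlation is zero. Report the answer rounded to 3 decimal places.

t = r·√(n−2) / √(1−r²) with r = 0.608, n = 13
  = 0.608·√11 / √(1 − 0.369664)
  = 0.608·3.316625 / 0.793937
  = 2.016508 / 0.793937 = 2.540

2.540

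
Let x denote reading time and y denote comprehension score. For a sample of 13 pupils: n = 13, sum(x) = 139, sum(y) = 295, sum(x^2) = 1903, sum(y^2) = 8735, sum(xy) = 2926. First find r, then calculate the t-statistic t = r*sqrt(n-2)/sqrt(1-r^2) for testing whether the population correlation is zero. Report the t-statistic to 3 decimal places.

-0.847

S_xy = nΣxy − ΣxΣy = 13·2926 − 139·295 = 38038 − 41005 = -2967
S_xx = nΣx² − (Σx)² = 13·1903 − 139² = 24739 − 19321 = 5418
S_yy = nΣy² − (Σy)² = 13·8735 − 295² = 113555 − 87025 = 26530
r = S_xy / √(S_xx·S_yy) = -2967 / √(5418·26530) = -2967 / √143739540 = -2967 / 11989.1426 = -0.2475
t = r·√(n−2)/√(1−r²) = -0.2475·√11 / √(1−0.061256) = -0.820865 / 0.968888 = -0.847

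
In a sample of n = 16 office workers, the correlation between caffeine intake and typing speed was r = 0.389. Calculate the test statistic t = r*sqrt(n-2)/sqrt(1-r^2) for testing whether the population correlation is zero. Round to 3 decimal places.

1 − r² = 1 − 0.151321 = 0.848679;  √(1−r²) = 0.921238
√(n−2) = √14 = 3.741657
t = r·√(n−2)/√(1−r²) = 0.389 · 3.741657 / 0.921238 = 1.580

1.580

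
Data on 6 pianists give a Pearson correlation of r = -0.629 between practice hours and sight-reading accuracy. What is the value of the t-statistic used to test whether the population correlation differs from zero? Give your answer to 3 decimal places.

-1.618

1 − r² = 1 − 0.395641 = 0.604359;  √(1−r²) = 0.777405
√(n−2) = √4 = 2.000000
t = r·√(n−2)/√(1−r²) = -0.629 · 2.000000 / 0.777405 = -1.618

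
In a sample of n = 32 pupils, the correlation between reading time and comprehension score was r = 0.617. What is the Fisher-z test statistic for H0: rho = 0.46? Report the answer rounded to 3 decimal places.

1.200

Fisher z: atanh(0.617) = 0.720146, atanh(0.46) = 0.497311
z = (z_r − z_0)·√(n−3) = (0.720146 − 0.497311)·√29 = 0.222835 · 5.385165 = 1.200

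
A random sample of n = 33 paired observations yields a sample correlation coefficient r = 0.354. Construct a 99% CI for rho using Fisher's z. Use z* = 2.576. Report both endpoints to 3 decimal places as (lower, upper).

Fisher z: z_r = atanh(r) = ½·ln((1+0.354)/(1−0.354)) = 0.370009
SE(z) = 1/√(n−3) = 1/√30 = 0.182574
99% ⇒ z* = 2.576; margin = 2.576·0.182574 = 0.470311
CI on z-scale: (-0.100302, 0.840320)
Back-transform: tanh(-0.100302) = -0.099967, tanh(0.840320) = 0.685979

(-0.100, 0.686)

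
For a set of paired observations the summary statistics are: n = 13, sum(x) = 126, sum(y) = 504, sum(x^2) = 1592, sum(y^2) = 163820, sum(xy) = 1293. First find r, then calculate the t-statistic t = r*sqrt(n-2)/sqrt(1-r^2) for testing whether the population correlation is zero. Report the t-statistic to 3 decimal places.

-1.870

Numerator: nΣxy − (Σx)(Σy) = 13·1293 − (126)(504) = -46695
Denominator: √[(nΣx²−(Σx)²)(nΣy²−(Σy)²)]
  nΣx²−(Σx)² = 13·1592 − 15876 = 4820;  nΣy²−(Σy)² = 13·163820 − 254016 = 1875644
  √(4820·1875644) = √9040604080 = 95082.0913
r = -46695 / 95082.0913 = -0.4911
t = r·√(n−2)/√(1−r²) = -0.4911·√11 / √(1−0.241179) = -1.628794 / 0.871103 = -1.870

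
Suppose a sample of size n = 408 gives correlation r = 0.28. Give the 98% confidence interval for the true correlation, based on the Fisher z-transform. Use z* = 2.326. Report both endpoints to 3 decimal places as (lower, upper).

(0.170, 0.383)

z_r = atanh(0.28) = 0.287682;  SE = 1/√(n−3) = 1/√405 = 0.049690
z-limits: 0.287682 ± 2.326·0.049690 = 0.287682 ± 0.115579 = [0.172103, 0.403261]
ρ-limits: (tanh 0.172103, tanh 0.403261) = (0.170, 0.383)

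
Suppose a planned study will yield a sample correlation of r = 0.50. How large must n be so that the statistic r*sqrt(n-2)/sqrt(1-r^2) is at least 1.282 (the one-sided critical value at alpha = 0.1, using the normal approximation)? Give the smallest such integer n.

7

r√(n−2)/√(1−r²) ≥ 1.282  ⇔  n−2 ≥ (1.282)²·(1−r²)/r²
(1−r²)/r² = (1−0.2500)/0.2500 = 3.0000
n ≥ 2 + 1.643524·3.0000 = 2 + 4.9306 = 6.9306
⌈6.9306⌉ = 7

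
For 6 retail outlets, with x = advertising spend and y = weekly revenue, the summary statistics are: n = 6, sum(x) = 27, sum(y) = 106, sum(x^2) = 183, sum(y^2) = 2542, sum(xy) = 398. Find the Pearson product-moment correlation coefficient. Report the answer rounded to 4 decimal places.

-0.3894

Numerator: nΣxy − (Σx)(Σy) = 6·398 − (27)(106) = -474
Denominator: √[(nΣx²−(Σx)²)(nΣy²−(Σy)²)]
  nΣx²−(Σx)² = 6·183 − 729 = 369;  nΣy²−(Σy)² = 6·2542 − 11236 = 4016
  √(369·4016) = √1481904 = 1217.3348
r = -474 / 1217.3348 = -0.3894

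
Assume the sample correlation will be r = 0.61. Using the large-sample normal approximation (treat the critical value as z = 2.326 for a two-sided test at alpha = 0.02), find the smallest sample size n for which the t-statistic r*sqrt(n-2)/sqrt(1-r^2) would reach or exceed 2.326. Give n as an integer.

12

Need r·√(n−2)/√(1−r²) ≥ 2.326
√(n−2) ≥ 2.326·√(1−0.3721) / 0.61 = 2.326·0.792401 / 0.61 = 3.0215
n−2 ≥ 9.1295  ⇒  n ≥ 11.1295
Smallest integer n = 12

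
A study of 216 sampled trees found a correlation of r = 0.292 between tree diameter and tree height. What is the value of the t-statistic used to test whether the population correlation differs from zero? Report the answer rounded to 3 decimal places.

4.466

1 − r² = 1 − 0.085264 = 0.914736;  √(1−r²) = 0.956418
√(n−2) = √214 = 14.628739
t = r·√(n−2)/√(1−r²) = 0.292 · 14.628739 / 0.956418 = 4.466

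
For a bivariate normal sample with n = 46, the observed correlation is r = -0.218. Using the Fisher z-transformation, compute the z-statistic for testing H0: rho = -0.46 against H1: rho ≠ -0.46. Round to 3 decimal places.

1.808

Fisher z: atanh(-0.218) = -0.221555, atanh(-0.46) = -0.497311
z = (z_r − z_0)·√(n−3) = (-0.221555 − (-0.497311))·√43 = 0.275756 · 6.557439 = 1.808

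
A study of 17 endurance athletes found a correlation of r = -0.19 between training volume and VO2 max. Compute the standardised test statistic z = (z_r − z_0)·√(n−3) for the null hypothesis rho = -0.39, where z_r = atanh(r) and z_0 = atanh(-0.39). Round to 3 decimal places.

z_r = atanh(-0.19) = -0.192337,  z_0 = atanh(-0.39) = -0.411800
SE = 1/√(n−3) = 1/√14 = 0.267261
z = (z_r − z_0)/SE = (-0.192337 − (-0.411800)) / 0.267261 = 0.219463 / 0.267261 = 0.821

0.821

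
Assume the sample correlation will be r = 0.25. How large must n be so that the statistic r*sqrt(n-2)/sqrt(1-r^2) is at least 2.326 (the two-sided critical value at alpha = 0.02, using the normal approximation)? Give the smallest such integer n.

84

r√(n−2)/√(1−r²) ≥ 2.326  ⇔  n−2 ≥ (2.326)²·(1−r²)/r²
(1−r²)/r² = (1−0.0625)/0.0625 = 15.0000
n ≥ 2 + 5.410276·15.0000 = 2 + 81.1541 = 83.1541
⌈83.1541⌉ = 84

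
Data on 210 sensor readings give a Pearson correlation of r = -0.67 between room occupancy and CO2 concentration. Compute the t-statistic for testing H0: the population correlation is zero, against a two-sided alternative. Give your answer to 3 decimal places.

t = r·√(n−2) / √(1−r²) with r = -0.67, n = 210
  = -0.67·√208 / √(1 − 0.4489)
  = -0.67·14.422205 / 0.742361
  = -9.662877 / 0.742361 = -13.016

-13.016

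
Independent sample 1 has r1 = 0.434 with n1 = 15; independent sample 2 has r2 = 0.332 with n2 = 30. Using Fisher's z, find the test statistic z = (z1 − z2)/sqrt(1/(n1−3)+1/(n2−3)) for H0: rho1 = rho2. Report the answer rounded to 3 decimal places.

z1 = atanh(0.434) = 0.464814,  z2 = atanh(0.332) = 0.345074
SE = √(1/(n1−3) + 1/(n2−3)) = √(1/12 + 1/27) = √(0.0833333 + 0.0370370) = √0.1203703 = 0.346944
z = (z1 − z2)/SE = (0.464814 − 0.345074) / 0.346944 = 0.119740 / 0.346944 = 0.345

0.345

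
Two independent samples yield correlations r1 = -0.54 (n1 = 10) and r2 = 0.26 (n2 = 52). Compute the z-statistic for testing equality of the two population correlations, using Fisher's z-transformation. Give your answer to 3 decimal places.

z1 = atanh(-0.54) = -0.604156,  z2 = atanh(0.26) = 0.266108
SE = √(1/(n1−3) + 1/(n2−3)) = √(1/7 + 1/49) = √(0.1428571 + 0.0204082) = √0.1632653 = 0.404061
z = (z1 − z2)/SE = (-0.604156 − 0.266108) / 0.404061 = -0.870264 / 0.404061 = -2.154

-2.154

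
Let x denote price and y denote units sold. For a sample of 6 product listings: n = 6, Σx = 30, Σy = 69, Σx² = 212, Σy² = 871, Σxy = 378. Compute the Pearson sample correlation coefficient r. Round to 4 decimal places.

0.4761

Numerator: nΣxy − (Σx)(Σy) = 6·378 − (30)(69) = 198
Denominator: √[(nΣx²−(Σx)²)(nΣy²−(Σy)²)]
  nΣx²−(Σx)² = 6·212 − 900 = 372;  nΣy²−(Σy)² = 6·871 − 4761 = 465
  √(372·465) = √172980 = 415.9086
r = 198 / 415.9086 = 0.4761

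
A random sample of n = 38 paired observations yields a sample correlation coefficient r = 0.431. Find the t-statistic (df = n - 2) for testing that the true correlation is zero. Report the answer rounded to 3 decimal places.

2.866

t = r·√(n−2) / √(1−r²) with r = 0.431, n = 38
  = 0.431·√36 / √(1 − 0.185761)
  = 0.431·6.000000 / 0.902352
  = 2.586000 / 0.902352 = 2.866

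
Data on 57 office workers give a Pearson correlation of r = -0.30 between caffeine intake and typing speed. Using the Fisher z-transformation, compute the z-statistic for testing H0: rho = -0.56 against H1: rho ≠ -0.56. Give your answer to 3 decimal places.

2.376

Fisher z: atanh(-0.30) = -0.309520, atanh(-0.56) = -0.632833
z = (z_r − z_0)·√(n−3) = (-0.309520 − (-0.632833))·√54 = 0.323313 · 7.348469 = 2.376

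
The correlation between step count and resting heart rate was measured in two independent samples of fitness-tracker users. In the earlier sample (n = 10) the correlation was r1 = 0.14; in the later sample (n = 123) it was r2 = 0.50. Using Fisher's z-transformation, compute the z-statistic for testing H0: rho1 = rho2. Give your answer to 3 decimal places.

Fisher z-transforms: z1 = atanh(0.14) = 0.140926, z2 = atanh(0.50) = 0.549306; difference d = -0.408380
Var(d) = 1/7 + 1/120 = 0.1428571 + 0.0083333 = 0.1511904
z = d/√Var(d) = -0.408380 / √0.1511904 = -0.408380 / 0.388832 = -1.050

-1.050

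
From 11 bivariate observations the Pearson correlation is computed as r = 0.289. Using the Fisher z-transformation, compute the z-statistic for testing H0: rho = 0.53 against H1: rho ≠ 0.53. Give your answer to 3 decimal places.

-0.828

Fisher z: atanh(0.289) = 0.297475, atanh(0.53) = 0.590145
z = (z_r − z_0)·√(n−3) = (0.297475 − 0.590145)·√8 = -0.292670 · 2.828427 = -0.828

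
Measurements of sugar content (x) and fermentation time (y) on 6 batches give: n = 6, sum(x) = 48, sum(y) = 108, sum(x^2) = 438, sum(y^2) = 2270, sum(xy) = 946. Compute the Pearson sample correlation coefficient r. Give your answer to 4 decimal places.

0.6180

Numerator: nΣxy − (Σx)(Σy) = 6·946 − (48)(108) = 492
Denominator: √[(nΣx²−(Σx)²)(nΣy²−(Σy)²)]
  nΣx²−(Σx)² = 6·438 − 2304 = 324;  nΣy²−(Σy)² = 6·2270 − 11664 = 1956
  √(324·1956) = √633744 = 796.0804
r = 492 / 796.0804 = 0.6180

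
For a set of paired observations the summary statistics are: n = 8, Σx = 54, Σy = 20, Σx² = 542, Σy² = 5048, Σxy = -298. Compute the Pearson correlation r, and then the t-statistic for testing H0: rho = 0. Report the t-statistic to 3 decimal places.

-1.268

S_xy = nΣxy − ΣxΣy = 8·(-298) − 54·20 = -2384 − 1080 = -3464
S_xx = nΣx² − (Σx)² = 8·542 − 54² = 4336 − 2916 = 1420
S_yy = nΣy² − (Σy)² = 8·5048 − 20² = 40384 − 400 = 39984
r = S_xy / √(S_xx·S_yy) = -3464 / √(1420·39984) = -3464 / √56777280 = -3464 / 7535.0700 = -0.4597
t = r·√(n−2)/√(1−r²) = -0.4597·√6 / √(1−0.211324) = -1.126030 / 0.888074 = -1.268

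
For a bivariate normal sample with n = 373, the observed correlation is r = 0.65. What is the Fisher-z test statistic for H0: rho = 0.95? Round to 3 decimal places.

z_r = atanh(0.65) = 0.775299,  z_0 = atanh(0.95) = 1.831781
SE = 1/√(n−3) = 1/√370 = 0.051988
z = (z_r − z_0)/SE = (0.775299 − 1.831781) / 0.051988 = -1.056482 / 0.051988 = -20.322

-20.322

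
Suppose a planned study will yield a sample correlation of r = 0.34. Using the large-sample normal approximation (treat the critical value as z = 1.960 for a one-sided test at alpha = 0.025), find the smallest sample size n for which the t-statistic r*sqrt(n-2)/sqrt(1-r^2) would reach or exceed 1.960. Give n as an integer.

32

r√(n−2)/√(1−r²) ≥ 1.960  ⇔  n−2 ≥ (1.960)²·(1−r²)/r²
(1−r²)/r² = (1−0.1156)/0.1156 = 7.6505
n ≥ 2 + 3.8416·7.6505 = 2 + 29.3902 = 31.3902
⌈31.3902⌉ = 32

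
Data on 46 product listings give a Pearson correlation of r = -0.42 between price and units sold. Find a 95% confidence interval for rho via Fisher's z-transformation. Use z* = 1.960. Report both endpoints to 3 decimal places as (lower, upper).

(-0.633, -0.148)

z_r = atanh(-0.42) = -0.447692;  SE = 1/√(n−3) = 1/√43 = 0.152499
z-limits: -0.447692 ± 1.960·0.152499 = -0.447692 ± 0.298898 = [-0.746590, -0.148794]
ρ-limits: (tanh -0.746590, tanh -0.148794) = (-0.633, -0.148)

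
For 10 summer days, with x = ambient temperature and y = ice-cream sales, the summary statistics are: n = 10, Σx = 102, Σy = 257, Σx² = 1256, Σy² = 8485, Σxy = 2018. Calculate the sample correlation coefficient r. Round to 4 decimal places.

-0.9477

S_xy = nΣxy − ΣxΣy = 10·2018 − 102·257 = 20180 − 26214 = -6034
S_xx = nΣx² − (Σx)² = 10·1256 − 102² = 12560 − 10404 = 2156
S_yy = nΣy² − (Σy)² = 10·8485 − 257² = 84850 − 66049 = 18801
r = S_xy / √(S_xx·S_yy) = -6034 / √(2156·18801) = -6034 / √40534956 = -6034 / 6366.7068 = -0.9477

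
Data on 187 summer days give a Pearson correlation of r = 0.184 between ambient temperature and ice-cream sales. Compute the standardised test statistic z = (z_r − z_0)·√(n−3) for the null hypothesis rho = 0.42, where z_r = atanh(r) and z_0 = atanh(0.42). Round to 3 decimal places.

z_r = atanh(0.184) = 0.186120,  z_0 = atanh(0.42) = 0.447692
SE = 1/√(n−3) = 1/√184 = 0.073721
z = (z_r − z_0)/SE = (0.186120 − 0.447692) / 0.073721 = -0.261572 / 0.073721 = -3.548

-3.548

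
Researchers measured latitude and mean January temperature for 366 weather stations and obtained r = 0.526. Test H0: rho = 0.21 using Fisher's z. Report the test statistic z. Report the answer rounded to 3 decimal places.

Fisher z: atanh(0.526) = 0.584599, atanh(0.21) = 0.213171
z = (z_r − z_0)·√(n−3) = (0.584599 − 0.213171)·√363 = 0.371428 · 19.052559 = 7.077

7.077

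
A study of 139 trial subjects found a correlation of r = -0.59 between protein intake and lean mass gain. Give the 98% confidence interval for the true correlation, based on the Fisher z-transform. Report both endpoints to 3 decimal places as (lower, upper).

(-0.705, -0.445)

Fisher z: z_r = atanh(r) = ½·ln((1+(-0.59))/(1−(-0.59))) = -0.677666
SE(z) = 1/√(n−3) = 1/√136 = 0.085749
98% ⇒ z* = 2.326; margin = 2.326·0.085749 = 0.199452
CI on z-scale: (-0.877118, -0.478214)
Back-transform: tanh(-0.877118) = -0.704973, tanh(-0.478214) = -0.444812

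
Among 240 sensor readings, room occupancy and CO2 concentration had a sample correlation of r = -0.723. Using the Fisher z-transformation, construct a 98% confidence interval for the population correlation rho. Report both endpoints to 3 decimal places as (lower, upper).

(-0.788, -0.643)

Fisher z: z_r = atanh(r) = ½·ln((1+(-0.723))/(1−(-0.723))) = -0.913902
SE(z) = 1/√(n−3) = 1/√237 = 0.064957
98% ⇒ z* = 2.326; margin = 2.326·0.064957 = 0.151090
CI on z-scale: (-1.064992, -0.762812)
Back-transform: tanh(-1.064992) = -0.787567, tanh(-0.762812) = -0.642730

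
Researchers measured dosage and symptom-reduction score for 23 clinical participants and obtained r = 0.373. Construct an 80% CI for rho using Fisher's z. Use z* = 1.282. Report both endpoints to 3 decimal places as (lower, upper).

Fisher z: z_r = atanh(r) = ½·ln((1+0.373)/(1−0.373)) = 0.391903
SE(z) = 1/√(n−3) = 1/√20 = 0.223607
80% ⇒ z* = 1.282; margin = 1.282·0.223607 = 0.286664
CI on z-scale: (0.105239, 0.678567)
Back-transform: tanh(0.105239) = 0.104852, tanh(0.678567) = 0.590587

(0.105, 0.591)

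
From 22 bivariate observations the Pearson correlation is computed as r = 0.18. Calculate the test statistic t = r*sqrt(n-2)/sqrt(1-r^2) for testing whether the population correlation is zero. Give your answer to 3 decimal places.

0.818

1 − r² = 1 − 0.0324 = 0.9676;  √(1−r²) = 0.983667
√(n−2) = √20 = 4.472136
t = r·√(n−2)/√(1−r²) = 0.18 · 4.472136 / 0.983667 = 0.818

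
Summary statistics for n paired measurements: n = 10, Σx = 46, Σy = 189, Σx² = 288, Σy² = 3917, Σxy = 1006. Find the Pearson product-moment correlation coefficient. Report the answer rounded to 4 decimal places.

Numerator: nΣxy − (Σx)(Σy) = 10·1006 − (46)(189) = 1366
Denominator: √[(nΣx²−(Σx)²)(nΣy²−(Σy)²)]
  nΣx²−(Σx)² = 10·288 − 2116 = 764;  nΣy²−(Σy)² = 10·3917 − 35721 = 3449
  √(764·3449) = √2635036 = 1623.2794
r = 1366 / 1623.2794 = 0.8415

0.8415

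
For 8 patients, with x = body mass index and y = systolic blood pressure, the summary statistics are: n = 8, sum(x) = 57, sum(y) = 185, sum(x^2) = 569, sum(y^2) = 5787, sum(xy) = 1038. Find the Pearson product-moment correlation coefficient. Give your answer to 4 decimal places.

Numerator: nΣxy − (Σx)(Σy) = 8·1038 − (57)(185) = -2241
Denominator: √[(nΣx²−(Σx)²)(nΣy²−(Σy)²)]
  nΣx²−(Σx)² = 8·569 − 3249 = 1303;  nΣy²−(Σy)² = 8·5787 − 34225 = 12071
  √(1303·12071) = √15728513 = 3965.9189
r = -2241 / 3965.9189 = -0.5651

-0.5651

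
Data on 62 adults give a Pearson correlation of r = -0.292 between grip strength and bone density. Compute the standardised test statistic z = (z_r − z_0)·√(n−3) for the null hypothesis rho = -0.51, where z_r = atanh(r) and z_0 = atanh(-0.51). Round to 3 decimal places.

Fisher z: atanh(-0.292) = -0.300751, atanh(-0.51) = -0.562730
z = (z_r − z_0)·√(n−3) = (-0.300751 − (-0.562730))·√59 = 0.261979 · 7.681146 = 2.012

2.012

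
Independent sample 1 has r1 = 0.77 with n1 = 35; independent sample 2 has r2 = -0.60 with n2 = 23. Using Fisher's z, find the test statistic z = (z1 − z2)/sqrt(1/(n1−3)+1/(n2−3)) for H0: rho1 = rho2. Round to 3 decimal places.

z1 = atanh(0.77) = 1.020328,  z2 = atanh(-0.60) = -0.693147
SE = √(1/(n1−3) + 1/(n2−3)) = √(1/32 + 1/20) = √(0.0312500 + 0.0500000) = √0.0812500 = 0.285044
z = (z1 − z2)/SE = (1.020328 − (-0.693147)) / 0.285044 = 1.713475 / 0.285044 = 6.011

6.011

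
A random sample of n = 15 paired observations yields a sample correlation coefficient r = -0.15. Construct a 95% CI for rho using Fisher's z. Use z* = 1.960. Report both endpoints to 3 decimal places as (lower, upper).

z_r = atanh(-0.15) = -0.151140;  SE = 1/√(n−3) = 1/√12 = 0.288675
z-limits: -0.151140 ± 1.960·0.288675 = -0.151140 ± 0.565803 = [-0.716943, 0.414663]
ρ-limits: (tanh -0.716943, tanh 0.414663) = (-0.615, 0.392)

(-0.615, 0.392)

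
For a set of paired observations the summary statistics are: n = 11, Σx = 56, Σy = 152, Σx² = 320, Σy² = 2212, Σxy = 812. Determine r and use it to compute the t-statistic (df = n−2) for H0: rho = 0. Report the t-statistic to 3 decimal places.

2.319

Numerator: nΣxy − (Σx)(Σy) = 11·812 − (56)(152) = 420
Denominator: √[(nΣx²−(Σx)²)(nΣy²−(Σy)²)]
  nΣx²−(Σx)² = 11·320 − 3136 = 384;  nΣy²−(Σy)² = 11·2212 − 23104 = 1228
  √(384·1228) = √471552 = 686.6964
r = 420 / 686.6964 = 0.6116
t = r·√(n−2)/√(1−r²) = 0.6116·√9 / √(1−0.374055) = 1.834800 / 0.791167 = 2.319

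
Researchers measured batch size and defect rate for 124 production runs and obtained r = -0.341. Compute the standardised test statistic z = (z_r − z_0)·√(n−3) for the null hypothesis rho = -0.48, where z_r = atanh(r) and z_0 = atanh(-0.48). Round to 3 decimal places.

z_r = atanh(-0.341) = -0.355224,  z_0 = atanh(-0.48) = -0.522984
SE = 1/√(n−3) = 1/√121 = 0.090909
z = (z_r − z_0)/SE = (-0.355224 − (-0.522984)) / 0.090909 = 0.167760 / 0.090909 = 1.845

1.845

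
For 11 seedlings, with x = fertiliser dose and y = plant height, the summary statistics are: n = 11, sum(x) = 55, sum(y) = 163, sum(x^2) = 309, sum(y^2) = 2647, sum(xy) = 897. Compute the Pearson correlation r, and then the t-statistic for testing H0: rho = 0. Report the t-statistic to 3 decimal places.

7.249

S_xy = nΣxy − ΣxΣy = 11·897 − 55·163 = 9867 − 8965 = 902
S_xx = nΣx² − (Σx)² = 11·309 − 55² = 3399 − 3025 = 374
S_yy = nΣy² − (Σy)² = 11·2647 − 163² = 29117 − 26569 = 2548
r = S_xy / √(S_xx·S_yy) = 902 / √(374·2548) = 902 / √952952 = 902 / 976.1926 = 0.9240
t = r·√(n−2)/√(1−r²) = 0.9240·√9 / √(1−0.853776) = 2.772000 / 0.382392 = 7.249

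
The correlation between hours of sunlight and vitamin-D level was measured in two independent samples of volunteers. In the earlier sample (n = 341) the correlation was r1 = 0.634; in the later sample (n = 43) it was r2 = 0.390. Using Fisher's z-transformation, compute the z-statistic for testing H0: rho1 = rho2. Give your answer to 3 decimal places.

z1 = atanh(0.634) = 0.748076,  z2 = atanh(0.390) = 0.411800
SE = √(1/(n1−3) + 1/(n2−3)) = √(1/338 + 1/40) = √(0.0029586 + 0.0250000) = √0.0279586 = 0.167208
z = (z1 − z2)/SE = (0.748076 − 0.411800) / 0.167208 = 0.336276 / 0.167208 = 2.011

2.011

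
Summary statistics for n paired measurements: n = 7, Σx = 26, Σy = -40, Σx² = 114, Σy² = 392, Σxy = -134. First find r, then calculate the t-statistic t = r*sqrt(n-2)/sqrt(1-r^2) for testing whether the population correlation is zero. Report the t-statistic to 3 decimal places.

0.635

S_xy = nΣxy − ΣxΣy = 7·(-134) − 26·(-40) = -938 − (-1040) = 102
S_xx = nΣx² − (Σx)² = 7·114 − 26² = 798 − 676 = 122
S_yy = nΣy² − (Σy)² = 7·392 − (-40)² = 2744 − 1600 = 1144
r = S_xy / √(S_xx·S_yy) = 102 / √(122·1144) = 102 / √139568 = 102 / 373.5880 = 0.2730
t = r·√(n−2)/√(1−r²) = 0.2730·√5 / √(1−0.074529) = 0.610447 / 0.962014 = 0.635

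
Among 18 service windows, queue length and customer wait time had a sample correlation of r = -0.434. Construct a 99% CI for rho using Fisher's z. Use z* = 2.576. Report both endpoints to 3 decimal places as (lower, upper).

(-0.811, 0.198)

Fisher z: z_r = atanh(r) = ½·ln((1+(-0.434))/(1−(-0.434))) = -0.464814
SE(z) = 1/√(n−3) = 1/√15 = 0.258199
99% ⇒ z* = 2.576; margin = 2.576·0.258199 = 0.665121
CI on z-scale: (-1.129935, 0.200307)
Back-transform: tanh(-1.129935) = -0.810997, tanh(0.200307) = 0.197670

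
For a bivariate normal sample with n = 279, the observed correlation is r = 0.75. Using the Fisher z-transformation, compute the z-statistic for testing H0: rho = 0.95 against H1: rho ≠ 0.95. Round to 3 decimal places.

-14.268

Fisher z: atanh(0.75) = 0.972955, atanh(0.95) = 1.831781
z = (z_r − z_0)·√(n−3) = (0.972955 − 1.831781)·√276 = -0.858826 · 16.613248 = -14.268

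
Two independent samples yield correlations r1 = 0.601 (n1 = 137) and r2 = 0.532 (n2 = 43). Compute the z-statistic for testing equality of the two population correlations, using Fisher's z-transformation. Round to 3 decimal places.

0.565

z1 = atanh(0.601) = 0.694711,  z2 = atanh(0.532) = 0.592931
SE = √(1/(n1−3) + 1/(n2−3)) = √(1/134 + 1/40) = √(0.0074627 + 0.0250000) = √0.0324627 = 0.180174
z = (z1 − z2)/SE = (0.694711 − 0.592931) / 0.180174 = 0.101780 / 0.180174 = 0.565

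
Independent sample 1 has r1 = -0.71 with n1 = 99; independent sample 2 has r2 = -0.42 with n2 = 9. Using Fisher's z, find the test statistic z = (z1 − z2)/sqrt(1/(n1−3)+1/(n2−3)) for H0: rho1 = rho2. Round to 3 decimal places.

Fisher z-transforms: z1 = atanh(-0.71) = -0.887184, z2 = atanh(-0.42) = -0.447692; difference d = -0.439492
Var(d) = 1/96 + 1/6 = 0.0104167 + 0.1666667 = 0.1770834
z = d/√Var(d) = -0.439492 / √0.1770834 = -0.439492 / 0.420813 = -1.044

-1.044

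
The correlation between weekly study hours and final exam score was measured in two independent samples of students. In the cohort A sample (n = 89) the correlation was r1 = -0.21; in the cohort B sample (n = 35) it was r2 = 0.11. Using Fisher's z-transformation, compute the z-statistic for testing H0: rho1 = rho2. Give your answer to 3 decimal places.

Fisher z-transforms: z1 = atanh(-0.21) = -0.213171, z2 = atanh(0.11) = 0.110447; difference d = -0.323618
Var(d) = 1/86 + 1/32 = 0.0116279 + 0.0312500 = 0.0428779
z = d/√Var(d) = -0.323618 / √0.0428779 = -0.323618 / 0.207070 = -1.563

-1.563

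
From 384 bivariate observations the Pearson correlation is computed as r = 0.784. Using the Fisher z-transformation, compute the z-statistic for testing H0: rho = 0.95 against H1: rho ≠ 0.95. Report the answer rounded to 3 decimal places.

-15.149

z_r = atanh(0.784) = 1.055667,  z_0 = atanh(0.95) = 1.831781
SE = 1/√(n−3) = 1/√381 = 0.051232
z = (z_r − z_0)/SE = (1.055667 − 1.831781) / 0.051232 = -0.776114 / 0.051232 = -15.149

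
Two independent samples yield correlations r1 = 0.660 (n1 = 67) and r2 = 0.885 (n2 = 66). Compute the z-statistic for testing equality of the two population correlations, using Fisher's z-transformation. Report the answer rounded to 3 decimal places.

-3.412

z1 = atanh(0.660) = 0.792814,  z2 = atanh(0.885) = 1.398375
SE = √(1/(n1−3) + 1/(n2−3)) = √(1/64 + 1/63) = √(0.0156250 + 0.0158730) = √0.0314980 = 0.177477
z = (z1 − z2)/SE = (0.792814 − 1.398375) / 0.177477 = -0.605561 / 0.177477 = -3.412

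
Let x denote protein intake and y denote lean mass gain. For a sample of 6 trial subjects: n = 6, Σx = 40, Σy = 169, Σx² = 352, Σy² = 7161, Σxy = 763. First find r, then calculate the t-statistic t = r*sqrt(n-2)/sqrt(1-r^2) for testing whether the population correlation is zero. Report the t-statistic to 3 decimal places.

-2.699

S_xy = nΣxy − ΣxΣy = 6·763 − 40·169 = 4578 − 6760 = -2182
S_xx = nΣx² − (Σx)² = 6·352 − 40² = 2112 − 1600 = 512
S_yy = nΣy² − (Σy)² = 6·7161 − 169² = 42966 − 28561 = 14405
r = S_xy / √(S_xx·S_yy) = -2182 / √(512·14405) = -2182 / √7375360 = -2182 / 2715.7614 = -0.8035
t = r·√(n−2)/√(1−r²) = -0.8035·√4 / √(1−0.645612) = -1.607000 / 0.595305 = -2.699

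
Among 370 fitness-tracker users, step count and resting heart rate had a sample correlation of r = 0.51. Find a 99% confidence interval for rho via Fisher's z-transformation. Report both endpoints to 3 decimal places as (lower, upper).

(0.404, 0.603)

z_r = atanh(0.51) = 0.562730;  SE = 1/√(n−3) = 1/√367 = 0.052200
z-limits: 0.562730 ± 2.576·0.052200 = 0.562730 ± 0.134467 = [0.428263, 0.697197]
ρ-limits: (tanh 0.428263, tanh 0.697197) = (0.404, 0.603)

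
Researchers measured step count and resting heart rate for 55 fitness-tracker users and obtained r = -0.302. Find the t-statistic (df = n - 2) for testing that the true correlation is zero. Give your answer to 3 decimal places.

-2.306

1 − r² = 1 − 0.091204 = 0.908796;  √(1−r²) = 0.953308
√(n−2) = √53 = 7.280110
t = r·√(n−2)/√(1−r²) = -0.302 · 7.280110 / 0.953308 = -2.306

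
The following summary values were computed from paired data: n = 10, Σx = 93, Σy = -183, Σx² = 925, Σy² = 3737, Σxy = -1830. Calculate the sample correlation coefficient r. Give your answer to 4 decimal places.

-0.8388

S_xy = nΣxy − ΣxΣy = 10·(-1830) − 93·(-183) = -18300 − (-17019) = -1281
S_xx = nΣx² − (Σx)² = 10·925 − 93² = 9250 − 8649 = 601
S_yy = nΣy² − (Σy)² = 10·3737 − (-183)² = 37370 − 33489 = 3881
r = S_xy / √(S_xx·S_yy) = -1281 / √(601·3881) = -1281 / √2332481 = -1281 / 1527.2462 = -0.8388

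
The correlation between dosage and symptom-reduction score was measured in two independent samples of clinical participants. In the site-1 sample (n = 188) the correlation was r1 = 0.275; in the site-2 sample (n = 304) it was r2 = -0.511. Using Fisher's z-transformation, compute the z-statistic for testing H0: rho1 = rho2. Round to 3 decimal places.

z1 = atanh(0.275) = 0.282265,  z2 = atanh(-0.511) = -0.564082
SE = √(1/(n1−3) + 1/(n2−3)) = √(1/185 + 1/301) = √(0.0054054 + 0.0033223) = √0.0087277 = 0.093422
z = (z1 − z2)/SE = (0.282265 − (-0.564082)) / 0.093422 = 0.846347 / 0.093422 = 9.059

9.059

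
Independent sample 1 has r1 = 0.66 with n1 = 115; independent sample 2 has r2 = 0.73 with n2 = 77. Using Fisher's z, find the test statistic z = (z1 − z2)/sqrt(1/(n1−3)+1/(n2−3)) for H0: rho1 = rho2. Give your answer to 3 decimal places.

Fisher z-transforms: z1 = atanh(0.66) = 0.792814, z2 = atanh(0.73) = 0.928727; difference d = -0.135913
Var(d) = 1/112 + 1/74 = 0.0089286 + 0.0135135 = 0.0224421
z = d/√Var(d) = -0.135913 / √0.0224421 = -0.135913 / 0.149807 = -0.907

-0.907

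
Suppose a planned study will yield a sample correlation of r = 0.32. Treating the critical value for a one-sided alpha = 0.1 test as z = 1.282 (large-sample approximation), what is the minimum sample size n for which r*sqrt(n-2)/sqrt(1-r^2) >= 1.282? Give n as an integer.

Need r·√(n−2)/√(1−r²) ≥ 1.282
√(n−2) ≥ 1.282·√(1−0.1024) / 0.32 = 1.282·0.947418 / 0.32 = 3.7956
n−2 ≥ 14.4066  ⇒  n ≥ 16.4066
Smallest integer n = 17

17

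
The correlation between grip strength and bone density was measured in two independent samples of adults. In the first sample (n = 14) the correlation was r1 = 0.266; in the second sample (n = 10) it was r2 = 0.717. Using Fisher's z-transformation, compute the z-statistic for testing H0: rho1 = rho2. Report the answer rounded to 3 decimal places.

z1 = atanh(0.266) = 0.272554,  z2 = atanh(0.717) = 0.901443
SE = √(1/(n1−3) + 1/(n2−3)) = √(1/11 + 1/7) = √(0.0909091 + 0.1428571) = √0.2337662 = 0.483494
z = (z1 − z2)/SE = (0.272554 − 0.901443) / 0.483494 = -0.628889 / 0.483494 = -1.301

-1.301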